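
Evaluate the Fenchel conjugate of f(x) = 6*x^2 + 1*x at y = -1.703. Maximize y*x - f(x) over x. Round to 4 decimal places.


f*(y) = sup_x {y*x - a*x^2 - b*x} = sup_x {(y-b)*x - a*x^2}
FOC: (y - b) - 2a*x = 0 => x* = (y - b)/(2a)
x* = (-1.703 - 1)/(2*6) = -0.2253
f*(-1.703) = (y-b)^2/(4a) = (-1.703 - 1)^2/(4*6)
= 7.3062/24 = 0.3044


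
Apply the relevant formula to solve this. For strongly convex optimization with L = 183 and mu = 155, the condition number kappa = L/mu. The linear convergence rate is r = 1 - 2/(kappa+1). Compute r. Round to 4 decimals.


Step 1: Compute the condition number.
kappa = L/mu = 183/155 = 1.1806
Step 2: Compute the convergence rate.
r = 1 - 2/(kappa + 1) = 1 - 2*mu/(L + mu) = (L - mu)/(L + mu) = 28/338 = 0.0828


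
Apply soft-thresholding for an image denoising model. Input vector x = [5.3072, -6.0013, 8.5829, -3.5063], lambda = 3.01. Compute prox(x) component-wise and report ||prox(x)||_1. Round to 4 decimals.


Soft-thresholding with lambda = 3.01:
prox(5.3072) = sign(5.3072)*max(|5.3072| - 3.01, 0) = 2.2972
prox(-6.0013) = sign(-6.0013)*max(|-6.0013| - 3.01, 0) = -2.9913
prox(8.5829) = sign(8.5829)*max(|8.5829| - 3.01, 0) = 5.5729
prox(-3.5063) = sign(-3.5063)*max(|-3.5063| - 3.01, 0) = -0.4963
prox(x) = [2.2972, -2.9913, 5.5729, -0.4963]
||prox(x)||_1 = 2.2972 + 2.9913 + 5.5729 + 0.4963 = 11.3577


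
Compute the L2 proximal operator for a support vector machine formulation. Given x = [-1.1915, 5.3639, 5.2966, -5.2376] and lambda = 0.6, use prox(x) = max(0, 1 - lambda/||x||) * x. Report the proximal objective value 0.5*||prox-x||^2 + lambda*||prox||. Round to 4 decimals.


Step 1: Compute ||x||.
||x|| = 9.2562
Step 2: Compute scaling factor.
scale = max(0, 1 - 0.6/9.2562) = 0.9352
Step 3: prox(x) = [-1.1143, 5.0162, 4.9533, -4.8981]
||prox(x)|| = 8.6562
Step 4: Proximal objective.
0.5*||prox-x||^2 = 0.18
lambda*||prox|| = 5.1937
Total = 5.3737


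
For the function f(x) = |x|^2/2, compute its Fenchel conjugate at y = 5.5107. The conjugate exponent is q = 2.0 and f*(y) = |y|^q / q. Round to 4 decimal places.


The conjugate exponent q satisfies 1/p + 1/q = 1.
p = 2, so q = 2/(2 - 1) = 2.0
|y|^q = 5.5107^2.0 = 30.3678
f*(5.5107) = 30.3678 / 2.0 = 15.1839


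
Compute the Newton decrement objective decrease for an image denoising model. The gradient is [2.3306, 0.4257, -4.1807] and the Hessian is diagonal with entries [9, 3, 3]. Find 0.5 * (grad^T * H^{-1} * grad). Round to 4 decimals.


Step 1: H is diagonal, so H^(-1) * g = [0.259, 0.1419, -1.3936].
Step 2: g^T H^(-1) g = sum_i g_i^2 / H_ii
  = (2.3306)^2/9 + (0.4257)^2/3 + (-4.1807)^2/3
  = 0.6035 + 0.0604 + 5.8261 = 6.49
Step 3: Objective decrease = 0.5 * g^T H^(-1) g = 3.245


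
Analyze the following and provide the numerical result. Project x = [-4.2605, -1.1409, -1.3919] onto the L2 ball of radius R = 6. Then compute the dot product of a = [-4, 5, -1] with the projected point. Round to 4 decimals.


Step 1: Compute ||x|| (intermediates to 6 decimals).
||x|| = sqrt((-4.2605)^2 + (-1.1409)^2 + (-1.3919)^2) = 4.62503
Step 2: Project.
Since ||x|| <= R, proj = x (no scaling needed).
proj(x) = [-4.2605, -1.1409, -1.3919]
Step 3: Dot product.
a^T * proj(x) = -4*(-4.2605) + 5*(-1.1409) - 1*(-1.3919) = 12.7294


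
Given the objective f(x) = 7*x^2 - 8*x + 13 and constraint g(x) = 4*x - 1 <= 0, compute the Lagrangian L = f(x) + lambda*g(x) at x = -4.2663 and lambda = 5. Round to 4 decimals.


Step 1: Evaluate f(x).
f(-4.2663) = 7*(-4.2663)^2 - 8*(-4.2663) + 13 = 174.5396
Step 2: Evaluate g(x).
g(-4.2663) = 4*-4.2663 - 1 = -18.0652
Step 3: Compute Lagrangian.
L = 174.5396 + 5*-18.0652 = 84.2136


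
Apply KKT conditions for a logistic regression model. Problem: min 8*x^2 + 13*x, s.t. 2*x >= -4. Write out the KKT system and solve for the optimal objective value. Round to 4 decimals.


Step 1: Try lambda = 0 (constraint inactive).
Stationarity: 2*8*x + 13 = 0
x* = -13/(2*8) = -0.8125
Check constraint: 2*-0.8125 = -1.625 >= -4 -- satisfied.
Step 2: Compute optimal value.
f(x*) = 8*(-0.8125)^2 + 13*(-0.8125) = -5.2813


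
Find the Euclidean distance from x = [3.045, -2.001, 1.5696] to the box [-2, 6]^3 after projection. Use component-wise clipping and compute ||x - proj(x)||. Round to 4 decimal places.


Project each component onto [-2, 6].
clip(3.045) = 3.045, clip(-2.001) = -2.0, clip(1.5696) = 1.5696
Projection = [3.045, -2.0, 1.5696]
Squared diffs: [0.0, 0.0, 0.0]
Distance = sqrt(0.0) = 0.001


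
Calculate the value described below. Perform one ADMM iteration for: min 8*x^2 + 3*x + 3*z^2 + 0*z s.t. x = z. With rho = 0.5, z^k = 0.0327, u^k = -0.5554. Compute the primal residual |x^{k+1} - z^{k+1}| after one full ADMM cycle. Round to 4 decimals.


ADMM iteration with rho = 0.5, z^k = 0.0327, u^k = -0.5554
Step 1: x-update.
Minimize 8*x^2 + 3*x + (0.5/2)*(x - 0.0327 - 0.5554)^2
FOC: (2*8 + 0.5)*x = -3 + 0.5*(0.0327 + 0.5554)
x^{k+1} = -0.164
Step 2: z-update.
Minimize 3*z^2 + 0*z + (0.5/2)*(-0.164 - z - 0.5554)^2
FOC: (2*3 + 0.5)*z = 0 + 0.5*(-0.164 - 0.5554)
z^{k+1} = -0.0553
Step 3: u-update.
u^{k+1} = -0.5554 - 0.164 + 0.0553 = -0.6641
Step 4: Primal residual = |-0.164 + 0.0553| = 0.1087


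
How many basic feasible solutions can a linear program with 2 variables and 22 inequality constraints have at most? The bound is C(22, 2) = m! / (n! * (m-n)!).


Each vertex corresponds to some choice of n active constraints out of m, so the number of vertices is at most C(m, n) = m! / (n!(m-n)!).
m = 22, n = 2
Numerator: 22 * 21
Denominator: 2! = 2
C(22, 2) = 231


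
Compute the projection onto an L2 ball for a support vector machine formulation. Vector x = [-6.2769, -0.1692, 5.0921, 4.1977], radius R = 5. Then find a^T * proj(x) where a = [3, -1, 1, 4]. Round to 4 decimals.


Step 1: Compute ||x|| (intermediates to 6 decimals).
||x|| = sqrt((-6.2769)^2 + (-0.1692)^2 + 5.0921^2 + 4.1977^2) = 9.109241
Step 2: Project.
Since ||x|| > R, scale = R/||x|| = 5/9.109241 = 0.548893, proj(x) = scale * x
proj(x) = [-3.445346, -0.092873, 2.795018, 2.304088]
Step 3: Dot product.
a^T * proj(x) = 3*(-3.445346) - 1*(-0.092873) + 1*2.795018 + 4*2.304088 = 1.7682


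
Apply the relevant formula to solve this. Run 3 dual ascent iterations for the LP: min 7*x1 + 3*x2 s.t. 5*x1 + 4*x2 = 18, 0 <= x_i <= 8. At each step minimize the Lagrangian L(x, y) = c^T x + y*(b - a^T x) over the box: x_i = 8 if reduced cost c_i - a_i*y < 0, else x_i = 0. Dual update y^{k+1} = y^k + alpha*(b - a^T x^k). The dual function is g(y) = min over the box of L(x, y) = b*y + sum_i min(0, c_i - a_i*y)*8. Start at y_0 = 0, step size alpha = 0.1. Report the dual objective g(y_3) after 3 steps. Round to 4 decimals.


Dual ascent for LP: min 7*x1 + 3*x2, 5*x1 + 4*x2 = 18, 0 <= x_i <= 8
Step 1: y^k = 0.0, reduced costs: (7.0, 3.0)
  x^k = (0.0, 0.0), subgradient = b - a^T x = 18.0
  y^{k+1} = 0.0 + 0.1*18.0 = 1.8
Step 2: y^k = 1.8, reduced costs: (-2.0, -4.2)
  x^k = (8.0, 8.0), subgradient = b - a^T x = -54.0
  y^{k+1} = 1.8 + 0.1*-54.0 = -3.6
Step 3: y^k = -3.6, reduced costs: (25.0, 17.4)
  x^k = (0.0, 0.0), subgradient = b - a^T x = 18.0
  y^{k+1} = -3.6 + 0.1*18.0 = -1.8
Dual objective at y_3 = -1.8: reduced costs (16.0, 10.2), box minimizer x = (0.0, 0.0)
g(y_3) = b*y + (c1 - a1*y)*x1 + (c2 - a2*y)*x2 = 18*(-1.8) + 16.0*0.0 + 10.2*0.0 = -32.4 + 0.0 + 0.0 = -32.4


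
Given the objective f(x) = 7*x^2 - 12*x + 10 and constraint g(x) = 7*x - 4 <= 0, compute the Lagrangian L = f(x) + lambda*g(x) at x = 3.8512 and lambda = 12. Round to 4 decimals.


Step 1: Evaluate f(x).
f(3.8512) = 7*3.8512^2 - 12*3.8512 + 10 = 67.6078
Step 2: Evaluate g(x).
g(3.8512) = 7*3.8512 - 4 = 22.9584
Step 3: Compute Lagrangian.
L = 67.6078 + 12*22.9584 = 343.1086


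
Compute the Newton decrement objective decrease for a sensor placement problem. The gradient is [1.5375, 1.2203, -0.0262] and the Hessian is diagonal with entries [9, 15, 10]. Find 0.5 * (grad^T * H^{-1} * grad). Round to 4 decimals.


Step 1: H is diagonal, so H^(-1) * g = [0.1708, 0.0814, -0.0026].
Step 2: g^T H^(-1) g = sum_i g_i^2 / H_ii
  = (1.5375)^2/9 + (1.2203)^2/15 + (-0.0262)^2/10
  = 0.2627 + 0.0993 + 0.0001 = 0.362
Step 3: Objective decrease = 0.5 * g^T H^(-1) g = 0.181


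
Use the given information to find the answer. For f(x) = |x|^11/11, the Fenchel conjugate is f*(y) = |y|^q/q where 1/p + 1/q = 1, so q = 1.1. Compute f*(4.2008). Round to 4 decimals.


The conjugate exponent q satisfies 1/p + 1/q = 1.
p = 11, so q = 11/(11 - 1) = 1.1
|y|^q = 4.2008^1.1 = 4.8491
f*(4.2008) = 4.8491 / 1.1 = 4.4083


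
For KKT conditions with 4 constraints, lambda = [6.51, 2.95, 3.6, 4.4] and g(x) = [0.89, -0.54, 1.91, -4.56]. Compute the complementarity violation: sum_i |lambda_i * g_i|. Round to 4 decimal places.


KKT complementary slackness check:
lambda_1 * g_1 = 6.51 * 0.89 = 5.7939
lambda_2 * g_2 = 2.95 * -0.54 = -1.593
lambda_3 * g_3 = 3.6 * 1.91 = 6.876
lambda_4 * g_4 = 4.4 * -4.56 = -20.064
Total violation = 5.7939 + 1.593 + 6.876 + 20.064 = 34.3269


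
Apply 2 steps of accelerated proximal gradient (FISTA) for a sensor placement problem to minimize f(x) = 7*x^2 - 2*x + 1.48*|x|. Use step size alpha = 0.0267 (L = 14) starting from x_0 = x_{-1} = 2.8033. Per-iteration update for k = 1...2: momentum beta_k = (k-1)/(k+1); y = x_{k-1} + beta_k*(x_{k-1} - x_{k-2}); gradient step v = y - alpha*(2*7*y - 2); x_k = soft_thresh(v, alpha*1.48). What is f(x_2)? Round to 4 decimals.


FISTA on f(x) = 7*x^2 - 2*x + 1.48*|x|
L = 14, alpha = 0.0267
Iteration 1: beta = 0.0, y = 2.8033 + 0.0*(2.8033 - 2.8033) = 2.8033
  grad(y) = 37.2462, v = y - alpha*grad = 1.8088
  prox(v) = soft_thresh(1.8088, 0.0395) = 1.7693
Iteration 2: beta = 0.3333, y = 1.7693 + 0.3333*(1.7693 - 2.8033) = 1.4246
  grad(y) = 17.9451, v = y - alpha*grad = 0.9455
  prox(v) = soft_thresh(0.9455, 0.0395) = 0.906
f(x_2) = 7*0.906^2 - 2*0.906 + 1.48*|0.906| = 5.2747


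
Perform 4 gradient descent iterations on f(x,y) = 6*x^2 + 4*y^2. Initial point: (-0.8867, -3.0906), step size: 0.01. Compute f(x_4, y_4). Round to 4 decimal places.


Gradient descent on f(x,y) = 6*x^2 + 4*y^2.
Starting point: (-0.8867, -3.0906), alpha = 0.01
Step 1: grad_x = 2*6*-0.8867 = -10.6404, grad_y = 2*4*-3.0906 = -24.7248
  x_1 = -0.8867 - 0.01*-10.6404 = -0.7803
  y_1 = -3.0906 - 0.01*-24.7248 = -2.8434
Step 2: grad_x = 2*6*-0.7803 = -9.3636, grad_y = 2*4*-2.8434 = -22.7468
  x_2 = -0.7803 - 0.01*-9.3636 = -0.6867
  y_2 = -2.8434 - 0.01*-22.7468 = -2.6159
Step 3: grad_x = 2*6*-0.6867 = -8.2399, grad_y = 2*4*-2.6159 = -20.9271
  x_3 = -0.6867 - 0.01*-8.2399 = -0.6043
  y_3 = -2.6159 - 0.01*-20.9271 = -2.4066
Step 4: grad_x = 2*6*-0.6043 = -7.2511, grad_y = 2*4*-2.4066 = -19.2529
  x_4 = -0.6043 - 0.01*-7.2511 = -0.5317
  y_4 = -2.4066 - 0.01*-19.2529 = -2.2141
f(-0.5317, -2.2141) = 6*(-0.5317)^2 + 4*(-2.2141)^2 = 21.3052


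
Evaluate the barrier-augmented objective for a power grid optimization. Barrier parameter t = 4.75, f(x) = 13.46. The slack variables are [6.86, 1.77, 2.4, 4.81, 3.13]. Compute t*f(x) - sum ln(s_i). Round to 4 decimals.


Step 1: Compute log-barrier.
ln values: [1.9257, 0.571, 0.8755, 1.5707, 1.141]
phi = -(1.9257 + 0.571 + 0.8755 + 1.5707 + 1.141) = -6.0839
Step 2: Compute augmented objective.
t*f(x) = 4.75*13.46 = 63.935
Total = 63.935 - 6.0839 = 57.8511


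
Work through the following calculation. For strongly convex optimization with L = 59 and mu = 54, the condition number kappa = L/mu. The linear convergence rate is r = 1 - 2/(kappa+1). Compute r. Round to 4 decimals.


Step 1: Compute the condition number.
kappa = L/mu = 59/54 = 1.0926
Step 2: Compute the convergence rate.
r = 1 - 2/(kappa + 1) = 1 - 2*mu/(L + mu) = (L - mu)/(L + mu) = 5/113 = 0.0442


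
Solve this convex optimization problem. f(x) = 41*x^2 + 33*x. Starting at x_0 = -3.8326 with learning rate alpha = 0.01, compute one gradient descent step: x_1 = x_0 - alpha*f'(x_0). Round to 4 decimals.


We compute the gradient at x_0 and apply the update.
f'(x) = 82*x + 33
f'(-3.8326) = 82*-3.8326 + 33 = -281.2732
x_1 = -3.8326 - 0.01*-281.2732 = -1.0199


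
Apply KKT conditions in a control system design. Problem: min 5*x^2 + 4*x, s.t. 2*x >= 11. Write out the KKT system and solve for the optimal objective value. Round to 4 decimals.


Step 1: Try lambda = 0 (constraint inactive).
x_unc = -4/(2*5) = -0.4
Check: 2*-0.4 = -0.8 < 11 -- violated!
Step 2: Constraint must be active: 2*x = 11
x* = 11/2 = 5.5
lambda = (2*5*5.5 + 4)/2 = 29.5
Step 3: Compute optimal value.
f(x*) = 5*5.5^2 + 4*5.5 = 173.25


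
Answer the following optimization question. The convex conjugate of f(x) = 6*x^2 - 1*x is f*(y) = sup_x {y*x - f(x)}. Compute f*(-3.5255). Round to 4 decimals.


f*(y) = sup_x {y*x - a*x^2 - b*x} = sup_x {(y-b)*x - a*x^2}
FOC: (y - b) - 2a*x = 0 => x* = (y - b)/(2a)
x* = (-3.5255 + 1)/(2*6) = -0.2105
f*(-3.5255) = (y-b)^2/(4a) = (-3.5255 + 1)^2/(4*6)
= 6.3782/24 = 0.2658


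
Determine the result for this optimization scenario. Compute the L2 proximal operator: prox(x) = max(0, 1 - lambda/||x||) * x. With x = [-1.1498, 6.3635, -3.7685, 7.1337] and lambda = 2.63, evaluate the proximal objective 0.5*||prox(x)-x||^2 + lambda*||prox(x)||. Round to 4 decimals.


Step 1: Compute ||x||.
||x|| = 10.3396
Step 2: Compute scaling factor.
scale = max(0, 1 - 2.63/10.3396) = 0.7456
Step 3: prox(x) = [-0.8573, 4.7449, -2.8099, 5.3192]
||prox(x)|| = 7.7096
Step 4: Proximal objective.
0.5*||prox-x||^2 = 3.4585
lambda*||prox|| = 20.2762
Total = 23.7347


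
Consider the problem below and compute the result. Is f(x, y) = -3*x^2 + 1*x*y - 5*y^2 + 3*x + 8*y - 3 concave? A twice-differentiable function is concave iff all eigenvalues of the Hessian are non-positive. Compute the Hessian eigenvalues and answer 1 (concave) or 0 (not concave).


The Hessian of f(x,y) = -3*x^2 + 1*x*y - 5*y^2 + 3*x + 8*y - 3 is:
H = [[-6, 1], [1, -10]]
Trace = -6 - 10 = -16
Determinant = -6*-10 - (1)^2 = 59
Discriminant = (-16)^2 - 4*59 = 20.0
Eigenvalues: lambda_1 = -10.2361, lambda_2 = -5.7639
The function is concave.

1


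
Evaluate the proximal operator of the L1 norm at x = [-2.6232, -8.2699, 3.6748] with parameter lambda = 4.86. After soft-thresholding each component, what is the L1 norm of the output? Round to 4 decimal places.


Soft-thresholding with lambda = 4.86:
prox(-2.6232) = sign(-2.6232)*max(|-2.6232| - 4.86, 0) = 0.0
prox(-8.2699) = sign(-8.2699)*max(|-8.2699| - 4.86, 0) = -3.4099
prox(3.6748) = sign(3.6748)*max(|3.6748| - 4.86, 0) = 0.0
prox(x) = [0.0, -3.4099, 0.0]
||prox(x)||_1 = 0.0 + 3.4099 + 0.0 = 3.4099


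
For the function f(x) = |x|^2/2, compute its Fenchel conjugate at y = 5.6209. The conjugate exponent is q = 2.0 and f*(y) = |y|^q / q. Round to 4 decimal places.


The conjugate exponent q satisfies 1/p + 1/q = 1.
p = 2, so q = 2/(2 - 1) = 2.0
|y|^q = 5.6209^2.0 = 31.5945
f*(5.6209) = 31.5945 / 2.0 = 15.7973


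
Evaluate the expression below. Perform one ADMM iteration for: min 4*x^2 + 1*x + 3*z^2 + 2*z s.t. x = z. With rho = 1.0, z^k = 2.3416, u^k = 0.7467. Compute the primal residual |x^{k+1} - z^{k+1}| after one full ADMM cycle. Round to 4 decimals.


ADMM iteration with rho = 1.0, z^k = 2.3416, u^k = 0.7467
Step 1: x-update.
Minimize 4*x^2 + 1*x + (1.0/2)*(x - 2.3416 + 0.7467)^2
FOC: (2*4 + 1.0)*x = -1 + 1.0*(2.3416 - 0.7467)
x^{k+1} = 0.0661
Step 2: z-update.
Minimize 3*z^2 + 2*z + (1.0/2)*(0.0661 - z + 0.7467)^2
FOC: (2*3 + 1.0)*z = -2 + 1.0*(0.0661 + 0.7467)
z^{k+1} = -0.1696
Step 3: u-update.
u^{k+1} = 0.7467 + 0.0661 + 0.1696 = 0.9824
Step 4: Primal residual = |0.0661 + 0.1696| = 0.2357


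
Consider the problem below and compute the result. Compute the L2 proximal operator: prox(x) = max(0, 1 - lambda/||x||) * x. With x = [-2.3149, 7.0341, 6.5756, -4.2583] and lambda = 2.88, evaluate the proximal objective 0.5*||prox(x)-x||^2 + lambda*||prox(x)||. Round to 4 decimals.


Step 1: Compute ||x||.
||x|| = 10.78
Step 2: Compute scaling factor.
scale = max(0, 1 - 2.88/10.78) = 0.7328
Step 3: prox(x) = [-1.6964, 5.1549, 4.8189, -3.1206]
||prox(x)|| = 7.9
Step 4: Proximal objective.
0.5*||prox-x||^2 = 4.1472
lambda*||prox|| = 22.752
Total = 26.8993


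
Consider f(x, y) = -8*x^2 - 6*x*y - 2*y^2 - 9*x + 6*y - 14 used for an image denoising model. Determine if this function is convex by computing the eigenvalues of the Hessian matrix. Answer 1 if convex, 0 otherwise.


The Hessian of f(x,y) = -8*x^2 - 6*x*y - 2*y^2 - 9*x + 6*y - 14 is:
H = [[-16, -6], [-6, -4]]
Trace = -16 - 4 = -20
Determinant = -16*-4 - (-6)^2 = 28
Discriminant = (-20)^2 - 4*28 = 288.0
Eigenvalues: lambda_1 = -18.4853, lambda_2 = -1.5147
The function is not convex.

0


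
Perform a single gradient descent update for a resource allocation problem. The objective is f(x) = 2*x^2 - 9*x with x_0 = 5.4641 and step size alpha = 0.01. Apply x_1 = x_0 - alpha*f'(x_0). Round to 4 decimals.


We compute the gradient at x_0 and apply the update.
f'(x) = 4*x - 9
f'(5.4641) = 4*5.4641 - 9 = 12.8564
x_1 = 5.4641 - 0.01*12.8564 = 5.3355


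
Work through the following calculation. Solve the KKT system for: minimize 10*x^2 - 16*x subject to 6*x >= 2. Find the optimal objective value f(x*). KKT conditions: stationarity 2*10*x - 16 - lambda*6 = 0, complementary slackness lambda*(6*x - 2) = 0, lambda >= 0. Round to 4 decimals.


Step 1: Try lambda = 0 (constraint inactive).
Stationarity: 2*10*x - 16 = 0
x* = 16/(2*10) = 0.8
Check constraint: 6*0.8 = 4.8 >= 2 -- satisfied.
Step 2: Compute optimal value.
f(x*) = 10*0.8^2 - 16*0.8 = -6.4


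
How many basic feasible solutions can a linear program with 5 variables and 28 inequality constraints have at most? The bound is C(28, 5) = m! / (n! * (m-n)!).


Each vertex corresponds to some choice of n active constraints out of m, so the number of vertices is at most C(m, n) = m! / (n!(m-n)!).
m = 28, n = 5
Numerator: 28 * 27 * 26 * 25 * 24
Denominator: 5! = 120
C(28, 5) = 98280


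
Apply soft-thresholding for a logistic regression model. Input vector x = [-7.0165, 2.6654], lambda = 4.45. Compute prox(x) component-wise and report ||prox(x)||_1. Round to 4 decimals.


Soft-thresholding with lambda = 4.45:
prox(-7.0165) = sign(-7.0165)*max(|-7.0165| - 4.45, 0) = -2.5665
prox(2.6654) = sign(2.6654)*max(|2.6654| - 4.45, 0) = 0.0
prox(x) = [-2.5665, 0.0]
||prox(x)||_1 = 2.5665 + 0.0 = 2.5665


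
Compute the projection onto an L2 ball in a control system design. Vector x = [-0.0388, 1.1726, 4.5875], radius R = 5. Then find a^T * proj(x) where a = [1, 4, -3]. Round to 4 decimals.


Step 1: Compute ||x|| (intermediates to 6 decimals).
||x|| = sqrt((-0.0388)^2 + 1.1726^2 + 4.5875^2) = 4.735151
Step 2: Project.
Since ||x|| <= R, proj = x (no scaling needed).
proj(x) = [-0.0388, 1.1726, 4.5875]
Step 3: Dot product.
a^T * proj(x) = 1*(-0.0388) + 4*1.1726 - 3*4.5875 = -9.1109


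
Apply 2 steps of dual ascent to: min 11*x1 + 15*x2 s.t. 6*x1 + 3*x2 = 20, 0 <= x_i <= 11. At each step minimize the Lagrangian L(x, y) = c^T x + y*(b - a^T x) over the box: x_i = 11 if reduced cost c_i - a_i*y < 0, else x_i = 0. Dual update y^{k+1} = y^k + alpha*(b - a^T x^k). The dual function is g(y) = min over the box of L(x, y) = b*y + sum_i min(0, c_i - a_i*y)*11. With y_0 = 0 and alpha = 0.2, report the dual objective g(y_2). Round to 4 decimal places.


Dual ascent for LP: min 11*x1 + 15*x2, 6*x1 + 3*x2 = 20, 0 <= x_i <= 11
Step 1: y^k = 0.0, reduced costs: (11.0, 15.0)
  x^k = (0.0, 0.0), subgradient = b - a^T x = 20.0
  y^{k+1} = 0.0 + 0.2*20.0 = 4.0
Step 2: y^k = 4.0, reduced costs: (-13.0, 3.0)
  x^k = (11.0, 0.0), subgradient = b - a^T x = -46.0
  y^{k+1} = 4.0 + 0.2*-46.0 = -5.2
Dual objective at y_2 = -5.2: reduced costs (42.2, 30.6), box minimizer x = (0.0, 0.0)
g(y_2) = b*y + (c1 - a1*y)*x1 + (c2 - a2*y)*x2 = 20*(-5.2) + 42.2*0.0 + 30.6*0.0 = -104.0 + 0.0 + 0.0 = -104.0


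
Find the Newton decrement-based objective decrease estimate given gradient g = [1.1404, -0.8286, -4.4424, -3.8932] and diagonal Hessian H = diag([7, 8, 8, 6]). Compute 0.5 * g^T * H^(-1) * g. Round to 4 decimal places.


Step 1: H is diagonal, so H^(-1) * g = [0.1629, -0.1036, -0.5553, -0.6489].
Step 2: g^T H^(-1) g = sum_i g_i^2 / H_ii
  = (1.1404)^2/7 + (-0.8286)^2/8 + (-4.4424)^2/8 + (-3.8932)^2/6
  = 0.1858 + 0.0858 + 2.4669 + 2.5262 = 5.2646
Step 3: Objective decrease = 0.5 * g^T H^(-1) g = 2.6323


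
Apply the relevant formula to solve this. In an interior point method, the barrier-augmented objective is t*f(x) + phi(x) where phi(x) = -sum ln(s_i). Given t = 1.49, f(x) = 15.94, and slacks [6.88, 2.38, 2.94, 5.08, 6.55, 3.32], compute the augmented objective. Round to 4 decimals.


Step 1: Compute log-barrier.
ln values: [1.9286, 0.8671, 1.0784, 1.6253, 1.8795, 1.2]
phi = -(1.9286 + 0.8671 + 1.0784 + 1.6253 + 1.8795 + 1.2) = -8.5789
Step 2: Compute augmented objective.
t*f(x) = 1.49*15.94 = 23.7506
Total = 23.7506 - 8.5789 = 15.1717


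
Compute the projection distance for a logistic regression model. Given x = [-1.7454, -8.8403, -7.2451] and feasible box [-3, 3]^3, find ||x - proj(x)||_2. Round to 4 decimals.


Project each component onto [-3, 3].
clip(-1.7454) = -1.7454, clip(-8.8403) = -3.0, clip(-7.2451) = -3.0
Projection = [-1.7454, -3.0, -3.0]
Squared diffs: [0.0, 34.1091, 18.0209]
Distance = sqrt(52.13) = 7.2201


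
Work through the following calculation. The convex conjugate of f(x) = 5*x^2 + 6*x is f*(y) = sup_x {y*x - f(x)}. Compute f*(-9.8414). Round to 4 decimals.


f*(y) = sup_x {y*x - a*x^2 - b*x} = sup_x {(y-b)*x - a*x^2}
FOC: (y - b) - 2a*x = 0 => x* = (y - b)/(2a)
x* = (-9.8414 - 6)/(2*5) = -1.5841
f*(-9.8414) = (y-b)^2/(4a) = (-9.8414 - 6)^2/(4*5)
= 250.95/20 = 12.5475


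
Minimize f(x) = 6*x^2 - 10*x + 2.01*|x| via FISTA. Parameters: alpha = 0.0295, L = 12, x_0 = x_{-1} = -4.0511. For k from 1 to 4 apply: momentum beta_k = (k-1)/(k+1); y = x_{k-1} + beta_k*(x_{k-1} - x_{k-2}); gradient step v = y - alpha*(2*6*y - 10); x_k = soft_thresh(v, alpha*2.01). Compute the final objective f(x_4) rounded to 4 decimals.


FISTA on f(x) = 6*x^2 - 10*x + 2.01*|x|
L = 12, alpha = 0.0295
Iteration 1: beta = 0.0, y = -4.0511 + 0.0*(-4.0511 + 4.0511) = -4.0511
  grad(y) = -58.6132, v = y - alpha*grad = -2.322
  prox(v) = soft_thresh(-2.322, 0.0593) = -2.2627
Iteration 2: beta = 0.3333, y = -2.2627 + 0.3333*(-2.2627 + 4.0511) = -1.6666
  grad(y) = -29.999, v = y - alpha*grad = -0.7816
  prox(v) = soft_thresh(-0.7816, 0.0593) = -0.7223
Iteration 3: beta = 0.5, y = -0.7223 + 0.5*(-0.7223 + 2.2627) = 0.0479
  grad(y) = -9.4255, v = y - alpha*grad = 0.3259
  prox(v) = soft_thresh(0.3259, 0.0593) = 0.2666
Iteration 4: beta = 0.6, y = 0.2666 + 0.6*(0.2666 + 0.7223) = 0.86
  grad(y) = 0.3201, v = y - alpha*grad = 0.8506
  prox(v) = soft_thresh(0.8506, 0.0593) = 0.7913
f(x_4) = 6*0.7913^2 - 10*0.7913 + 2.01*|0.7913| = -2.5656


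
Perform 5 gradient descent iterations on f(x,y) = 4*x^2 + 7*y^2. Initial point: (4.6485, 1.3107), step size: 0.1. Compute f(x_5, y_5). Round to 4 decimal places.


Gradient descent on f(x,y) = 4*x^2 + 7*y^2.
Starting point: (4.6485, 1.3107), alpha = 0.1
Step 1: grad_x = 2*4*4.6485 = 37.188, grad_y = 2*7*1.3107 = 18.3498
  x_1 = 4.6485 - 0.1*37.188 = 0.9297
  y_1 = 1.3107 - 0.1*18.3498 = -0.5243
Step 2: grad_x = 2*4*0.9297 = 7.4376, grad_y = 2*7*-0.5243 = -7.3399
  x_2 = 0.9297 - 0.1*7.4376 = 0.1859
  y_2 = -0.5243 - 0.1*-7.3399 = 0.2097
Step 3: grad_x = 2*4*0.1859 = 1.4875, grad_y = 2*7*0.2097 = 2.936
  x_3 = 0.1859 - 0.1*1.4875 = 0.0372
  y_3 = 0.2097 - 0.1*2.936 = -0.0839
Step 4: grad_x = 2*4*0.0372 = 0.2975, grad_y = 2*7*-0.0839 = -1.1744
  x_4 = 0.0372 - 0.1*0.2975 = 0.0074
  y_4 = -0.0839 - 0.1*-1.1744 = 0.0336
Step 5: grad_x = 2*4*0.0074 = 0.0595, grad_y = 2*7*0.0336 = 0.4698
  x_5 = 0.0074 - 0.1*0.0595 = 0.0015
  y_5 = 0.0336 - 0.1*0.4698 = -0.0134
f(0.0015, -0.0134) = 4*0.0015^2 + 7*(-0.0134)^2 = 0.0013


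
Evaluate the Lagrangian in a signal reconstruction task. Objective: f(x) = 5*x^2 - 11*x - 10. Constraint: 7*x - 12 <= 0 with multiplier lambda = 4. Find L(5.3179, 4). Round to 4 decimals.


Step 1: Evaluate f(x).
f(5.3179) = 5*5.3179^2 - 11*5.3179 - 10 = 72.9034
Step 2: Evaluate g(x).
g(5.3179) = 7*5.3179 - 12 = 25.2253
Step 3: Compute Lagrangian.
L = 72.9034 + 4*25.2253 = 173.8046


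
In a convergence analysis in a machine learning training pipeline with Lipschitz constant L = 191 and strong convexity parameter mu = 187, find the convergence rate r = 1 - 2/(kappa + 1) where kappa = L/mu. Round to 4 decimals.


Step 1: Compute the condition number.
kappa = L/mu = 191/187 = 1.0214
Step 2: Compute the convergence rate.
r = 1 - 2/(kappa + 1) = 1 - 2*mu/(L + mu) = (L - mu)/(L + mu) = 4/378 = 0.0106


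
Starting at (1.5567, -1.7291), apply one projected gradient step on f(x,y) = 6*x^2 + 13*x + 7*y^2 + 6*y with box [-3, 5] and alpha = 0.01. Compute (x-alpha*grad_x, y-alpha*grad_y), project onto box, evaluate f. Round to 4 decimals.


Step 1: Compute gradient at (1.5567, -1.7291).
grad_x = 2*6*1.5567 + 13 = 31.6804
grad_y = 2*7*-1.7291 + 6 = -18.2074
Step 2: Gradient step.
x_raw = 1.5567 - 0.01*31.6804 = 1.2399
y_raw = -1.7291 - 0.01*-18.2074 = -1.547
Step 3: Project onto [-3, 5].
x_proj = clip(1.2399) = 1.2399
y_proj = clip(-1.547) = -1.547
Step 4: Evaluate f.
f(1.2399, -1.547) = 32.8136


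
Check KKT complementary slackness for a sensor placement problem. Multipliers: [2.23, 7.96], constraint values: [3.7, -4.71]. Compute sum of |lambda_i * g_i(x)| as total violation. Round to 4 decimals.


KKT complementary slackness check:
lambda_1 * g_1 = 2.23 * 3.7 = 8.251
lambda_2 * g_2 = 7.96 * -4.71 = -37.4916
Total violation = 8.251 + 37.4916 = 45.7426


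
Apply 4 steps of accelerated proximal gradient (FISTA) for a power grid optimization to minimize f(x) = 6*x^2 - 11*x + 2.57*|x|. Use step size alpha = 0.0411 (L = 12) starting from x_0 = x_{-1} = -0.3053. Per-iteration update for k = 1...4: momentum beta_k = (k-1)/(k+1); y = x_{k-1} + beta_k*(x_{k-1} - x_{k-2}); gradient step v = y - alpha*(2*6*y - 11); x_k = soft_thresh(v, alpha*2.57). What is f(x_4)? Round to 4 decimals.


FISTA on f(x) = 6*x^2 - 11*x + 2.57*|x|
L = 12, alpha = 0.0411
Iteration 1: beta = 0.0, y = -0.3053 + 0.0*(-0.3053 + 0.3053) = -0.3053
  grad(y) = -14.6636, v = y - alpha*grad = 0.2974
  prox(v) = soft_thresh(0.2974, 0.1056) = 0.1917
Iteration 2: beta = 0.3333, y = 0.1917 + 0.3333*(0.1917 + 0.3053) = 0.3574
  grad(y) = -6.7108, v = y - alpha*grad = 0.6332
  prox(v) = soft_thresh(0.6332, 0.1056) = 0.5276
Iteration 3: beta = 0.5, y = 0.5276 + 0.5*(0.5276 - 0.1917) = 0.6956
  grad(y) = -2.6534, v = y - alpha*grad = 0.8046
  prox(v) = soft_thresh(0.8046, 0.1056) = 0.699
Iteration 4: beta = 0.6, y = 0.699 + 0.6*(0.699 - 0.5276) = 0.8018
  grad(y) = -1.3784, v = y - alpha*grad = 0.8585
  prox(v) = soft_thresh(0.8585, 0.1056) = 0.7528
f(x_4) = 6*0.7528^2 - 11*0.7528 + 2.57*|0.7528| = -2.9458


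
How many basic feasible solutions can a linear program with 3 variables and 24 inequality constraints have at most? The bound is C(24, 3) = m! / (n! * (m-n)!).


Each vertex corresponds to some choice of n active constraints out of m, so the number of vertices is at most C(m, n) = m! / (n!(m-n)!).
m = 24, n = 3
Numerator: 24 * 23 * 22
Denominator: 3! = 6
C(24, 3) = 2024


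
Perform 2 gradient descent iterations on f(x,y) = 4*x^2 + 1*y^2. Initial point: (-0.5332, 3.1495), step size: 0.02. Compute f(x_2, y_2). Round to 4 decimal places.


Gradient descent on f(x,y) = 4*x^2 + 1*y^2.
Starting point: (-0.5332, 3.1495), alpha = 0.02
Step 1: grad_x = 2*4*-0.5332 = -4.2656, grad_y = 2*1*3.1495 = 6.299
  x_1 = -0.5332 - 0.02*-4.2656 = -0.4479
  y_1 = 3.1495 - 0.02*6.299 = 3.0235
Step 2: grad_x = 2*4*-0.4479 = -3.5831, grad_y = 2*1*3.0235 = 6.047
  x_2 = -0.4479 - 0.02*-3.5831 = -0.3762
  y_2 = 3.0235 - 0.02*6.047 = 2.9026
f(-0.3762, 2.9026) = 4*(-0.3762)^2 + 1*2.9026^2 = 8.9911


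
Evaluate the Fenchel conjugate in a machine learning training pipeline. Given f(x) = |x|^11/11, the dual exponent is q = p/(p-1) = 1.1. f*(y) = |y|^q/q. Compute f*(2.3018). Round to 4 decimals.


The conjugate exponent q satisfies 1/p + 1/q = 1.
p = 11, so q = 11/(11 - 1) = 1.1
|y|^q = 2.3018^1.1 = 2.5019
f*(2.3018) = 2.5019 / 1.1 = 2.2745


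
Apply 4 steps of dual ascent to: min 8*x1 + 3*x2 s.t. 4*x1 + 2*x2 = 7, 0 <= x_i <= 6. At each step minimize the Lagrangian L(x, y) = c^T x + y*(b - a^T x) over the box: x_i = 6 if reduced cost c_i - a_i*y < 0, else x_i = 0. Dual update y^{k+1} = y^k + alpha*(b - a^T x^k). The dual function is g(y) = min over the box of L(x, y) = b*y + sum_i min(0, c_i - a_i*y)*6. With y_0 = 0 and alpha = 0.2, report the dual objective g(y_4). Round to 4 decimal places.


Dual ascent for LP: min 8*x1 + 3*x2, 4*x1 + 2*x2 = 7, 0 <= x_i <= 6
Step 1: y^k = 0.0, reduced costs: (8.0, 3.0)
  x^k = (0.0, 0.0), subgradient = b - a^T x = 7.0
  y^{k+1} = 0.0 + 0.2*7.0 = 1.4
Step 2: y^k = 1.4, reduced costs: (2.4, 0.2)
  x^k = (0.0, 0.0), subgradient = b - a^T x = 7.0
  y^{k+1} = 1.4 + 0.2*7.0 = 2.8
Step 3: y^k = 2.8, reduced costs: (-3.2, -2.6)
  x^k = (6.0, 6.0), subgradient = b - a^T x = -29.0
  y^{k+1} = 2.8 + 0.2*-29.0 = -3.0
Step 4: y^k = -3.0, reduced costs: (20.0, 9.0)
  x^k = (0.0, 0.0), subgradient = b - a^T x = 7.0
  y^{k+1} = -3.0 + 0.2*7.0 = -1.6
Dual objective at y_4 = -1.6: reduced costs (14.4, 6.2), box minimizer x = (0.0, 0.0)
g(y_4) = b*y + (c1 - a1*y)*x1 + (c2 - a2*y)*x2 = 7*(-1.6) + 14.4*0.0 + 6.2*0.0 = -11.2 + 0.0 + 0.0 = -11.2


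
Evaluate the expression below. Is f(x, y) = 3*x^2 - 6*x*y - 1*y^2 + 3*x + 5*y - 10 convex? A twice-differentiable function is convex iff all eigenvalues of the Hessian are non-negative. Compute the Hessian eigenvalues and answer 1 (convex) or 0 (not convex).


The Hessian of f(x,y) = 3*x^2 - 6*x*y - 1*y^2 + 3*x + 5*y - 10 is:
H = [[6, -6], [-6, -2]]
Trace = 6 - 2 = 4
Determinant = 6*-2 - (-6)^2 = -48
Discriminant = (4)^2 - 4*-48 = 208.0
Eigenvalues: lambda_1 = -5.2111, lambda_2 = 9.2111
The function is not convex.

0


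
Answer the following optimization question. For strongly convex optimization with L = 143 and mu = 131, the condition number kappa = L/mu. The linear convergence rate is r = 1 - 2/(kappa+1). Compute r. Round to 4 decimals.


Step 1: Compute the condition number.
kappa = L/mu = 143/131 = 1.0916
Step 2: Compute the convergence rate.
r = 1 - 2/(kappa + 1) = 1 - 2*mu/(L + mu) = (L - mu)/(L + mu) = 12/274 = 0.0438


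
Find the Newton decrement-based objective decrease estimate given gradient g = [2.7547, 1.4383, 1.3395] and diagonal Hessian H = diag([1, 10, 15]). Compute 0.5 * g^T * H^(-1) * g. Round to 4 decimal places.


Step 1: H is diagonal, so H^(-1) * g = [2.7547, 0.1438, 0.0893].
Step 2: g^T H^(-1) g = sum_i g_i^2 / H_ii
  = (2.7547)^2/1 + (1.4383)^2/10 + (1.3395)^2/15
  = 7.5884 + 0.2069 + 0.1196 = 7.9149
Step 3: Objective decrease = 0.5 * g^T H^(-1) g = 3.9574


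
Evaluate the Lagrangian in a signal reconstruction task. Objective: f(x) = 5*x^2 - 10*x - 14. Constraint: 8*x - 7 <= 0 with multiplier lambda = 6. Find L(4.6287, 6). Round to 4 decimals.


Step 1: Evaluate f(x).
f(4.6287) = 5*4.6287^2 - 10*4.6287 - 14 = 46.8373
Step 2: Evaluate g(x).
g(4.6287) = 8*4.6287 - 7 = 30.0296
Step 3: Compute Lagrangian.
L = 46.8373 + 6*30.0296 = 227.0149


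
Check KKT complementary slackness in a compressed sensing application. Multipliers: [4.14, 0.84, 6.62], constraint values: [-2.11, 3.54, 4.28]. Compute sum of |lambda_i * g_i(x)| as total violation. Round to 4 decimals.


KKT complementary slackness check:
lambda_1 * g_1 = 4.14 * -2.11 = -8.7354
lambda_2 * g_2 = 0.84 * 3.54 = 2.9736
lambda_3 * g_3 = 6.62 * 4.28 = 28.3336
Total violation = 8.7354 + 2.9736 + 28.3336 = 40.0426


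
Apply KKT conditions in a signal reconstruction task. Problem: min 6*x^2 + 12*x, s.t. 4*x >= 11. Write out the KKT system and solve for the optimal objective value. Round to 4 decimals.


Step 1: Try lambda = 0 (constraint inactive).
x_unc = -12/(2*6) = -1.0
Check: 4*-1.0 = -4.0 < 11 -- violated!
Step 2: Constraint must be active: 4*x = 11
x* = 11/4 = 2.75
lambda = (2*6*2.75 + 12)/4 = 11.25
Step 3: Compute optimal value.
f(x*) = 6*2.75^2 + 12*2.75 = 78.375


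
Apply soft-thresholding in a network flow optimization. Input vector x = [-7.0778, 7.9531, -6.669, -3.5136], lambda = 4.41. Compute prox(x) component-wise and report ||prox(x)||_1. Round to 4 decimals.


Soft-thresholding with lambda = 4.41:
prox(-7.0778) = sign(-7.0778)*max(|-7.0778| - 4.41, 0) = -2.6678
prox(7.9531) = sign(7.9531)*max(|7.9531| - 4.41, 0) = 3.5431
prox(-6.669) = sign(-6.669)*max(|-6.669| - 4.41, 0) = -2.259
prox(-3.5136) = sign(-3.5136)*max(|-3.5136| - 4.41, 0) = 0.0
prox(x) = [-2.6678, 3.5431, -2.259, 0.0]
||prox(x)||_1 = 2.6678 + 3.5431 + 2.259 + 0.0 = 8.4699


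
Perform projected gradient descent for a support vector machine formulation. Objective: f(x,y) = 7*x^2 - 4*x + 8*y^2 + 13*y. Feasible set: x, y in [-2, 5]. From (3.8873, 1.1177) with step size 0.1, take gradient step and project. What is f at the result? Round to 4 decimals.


Step 1: Compute gradient at (3.8873, 1.1177).
grad_x = 2*7*3.8873 - 4 = 50.4222
grad_y = 2*8*1.1177 + 13 = 30.8832
Step 2: Gradient step.
x_raw = 3.8873 - 0.1*50.4222 = -1.1549
y_raw = 1.1177 - 0.1*30.8832 = -1.9706
Step 3: Project onto [-2, 5].
x_proj = clip(-1.1549) = -1.1549
y_proj = clip(-1.9706) = -1.9706
Step 4: Evaluate f.
f(-1.1549, -1.9706) = 19.4052


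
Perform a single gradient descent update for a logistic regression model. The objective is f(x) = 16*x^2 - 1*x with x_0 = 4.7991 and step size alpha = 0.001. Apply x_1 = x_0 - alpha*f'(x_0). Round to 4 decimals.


We compute the gradient at x_0 and apply the update.
f'(x) = 32*x - 1
f'(4.7991) = 32*4.7991 - 1 = 152.5712
x_1 = 4.7991 - 0.001*152.5712 = 4.6465


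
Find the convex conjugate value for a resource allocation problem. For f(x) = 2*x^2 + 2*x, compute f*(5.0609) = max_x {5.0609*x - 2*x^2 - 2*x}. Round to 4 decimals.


f*(y) = sup_x {y*x - a*x^2 - b*x} = sup_x {(y-b)*x - a*x^2}
FOC: (y - b) - 2a*x = 0 => x* = (y - b)/(2a)
x* = (5.0609 - 2)/(2*2) = 0.7652
f*(5.0609) = (y-b)^2/(4a) = (5.0609 - 2)^2/(4*2)
= 9.3691/8 = 1.1711


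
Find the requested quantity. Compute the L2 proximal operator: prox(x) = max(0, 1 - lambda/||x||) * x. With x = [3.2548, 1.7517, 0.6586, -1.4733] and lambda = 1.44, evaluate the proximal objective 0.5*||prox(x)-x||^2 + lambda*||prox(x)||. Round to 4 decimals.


Step 1: Compute ||x||.
||x|| = 4.0332
Step 2: Compute scaling factor.
scale = max(0, 1 - 1.44/4.0332) = 0.643
Step 3: prox(x) = [2.0927, 1.1263, 0.4235, -0.9473]
||prox(x)|| = 2.5932
Step 4: Proximal objective.
0.5*||prox-x||^2 = 1.0368
lambda*||prox|| = 3.7342
Total = 4.771


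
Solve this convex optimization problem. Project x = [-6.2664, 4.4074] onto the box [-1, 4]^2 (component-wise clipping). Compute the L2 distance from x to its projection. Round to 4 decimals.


Project each component onto [-1, 4].
clip(-6.2664) = -1.0, clip(4.4074) = 4.0
Projection = [-1.0, 4.0]
Squared diffs: [27.735, 0.166]
Distance = sqrt(27.901) = 5.2821


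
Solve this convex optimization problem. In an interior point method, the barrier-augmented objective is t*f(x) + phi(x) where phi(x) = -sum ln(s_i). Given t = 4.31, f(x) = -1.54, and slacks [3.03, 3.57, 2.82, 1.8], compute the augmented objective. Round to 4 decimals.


Step 1: Compute log-barrier.
ln values: [1.1086, 1.2726, 1.0367, 0.5878]
phi = -(1.1086 + 1.2726 + 1.0367 + 0.5878) = -4.0057
Step 2: Compute augmented objective.
t*f(x) = 4.31*-1.54 = -6.6374
Total = -6.6374 - 4.0057 = -10.6431


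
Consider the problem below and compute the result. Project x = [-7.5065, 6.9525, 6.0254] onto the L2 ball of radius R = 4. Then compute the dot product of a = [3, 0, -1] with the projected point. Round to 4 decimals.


Step 1: Compute ||x|| (intermediates to 6 decimals).
||x|| = sqrt((-7.5065)^2 + 6.9525^2 + 6.0254^2) = 11.873931
Step 2: Project.
Since ||x|| > R, scale = R/||x|| = 4/11.873931 = 0.336872, proj(x) = scale * x
proj(x) = [-2.52873, 2.342103, 2.029789]
Step 3: Dot product.
a^T * proj(x) = 3*(-2.52873) + 0*2.342103 - 1*2.029789 = -9.616


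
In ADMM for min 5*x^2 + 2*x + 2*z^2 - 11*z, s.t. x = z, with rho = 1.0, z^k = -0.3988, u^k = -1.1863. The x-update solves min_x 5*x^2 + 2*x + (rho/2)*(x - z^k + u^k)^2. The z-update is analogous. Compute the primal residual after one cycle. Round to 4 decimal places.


ADMM iteration with rho = 1.0, z^k = -0.3988, u^k = -1.1863
Step 1: x-update.
Minimize 5*x^2 + 2*x + (1.0/2)*(x + 0.3988 - 1.1863)^2
FOC: (2*5 + 1.0)*x = -2 + 1.0*(-0.3988 + 1.1863)
x^{k+1} = -0.1102
Step 2: z-update.
Minimize 2*z^2 - 11*z + (1.0/2)*(-0.1102 - z - 1.1863)^2
FOC: (2*2 + 1.0)*z = 11 + 1.0*(-0.1102 - 1.1863)
z^{k+1} = 1.9407
Step 3: u-update.
u^{k+1} = -1.1863 - 0.1102 - 1.9407 = -3.2372
Step 4: Primal residual = |-0.1102 - 1.9407| = 2.0509


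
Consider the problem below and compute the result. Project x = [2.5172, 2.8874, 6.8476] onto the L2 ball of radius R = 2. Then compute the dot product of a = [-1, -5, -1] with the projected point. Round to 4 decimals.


Step 1: Compute ||x|| (intermediates to 6 decimals).
||x|| = sqrt(2.5172^2 + 2.8874^2 + 6.8476^2) = 7.846209
Step 2: Project.
Since ||x|| > R, scale = R/||x|| = 2/7.846209 = 0.2549, proj(x) = scale * x
proj(x) = [0.641634, 0.735998, 1.745453]
Step 3: Dot product.
a^T * proj(x) = -1*0.641634 - 5*0.735998 - 1*1.745453 = -6.0671


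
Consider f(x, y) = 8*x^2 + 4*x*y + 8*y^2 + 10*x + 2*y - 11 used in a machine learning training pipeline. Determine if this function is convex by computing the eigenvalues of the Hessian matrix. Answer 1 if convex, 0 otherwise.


The Hessian of f(x,y) = 8*x^2 + 4*x*y + 8*y^2 + 10*x + 2*y - 11 is:
H = [[16, 4], [4, 16]]
Trace = 16 + 16 = 32
Determinant = 16*16 - (4)^2 = 240
Discriminant = (32)^2 - 4*240 = 64.0
Eigenvalues: lambda_1 = 12.0, lambda_2 = 20.0
The function is convex.

1


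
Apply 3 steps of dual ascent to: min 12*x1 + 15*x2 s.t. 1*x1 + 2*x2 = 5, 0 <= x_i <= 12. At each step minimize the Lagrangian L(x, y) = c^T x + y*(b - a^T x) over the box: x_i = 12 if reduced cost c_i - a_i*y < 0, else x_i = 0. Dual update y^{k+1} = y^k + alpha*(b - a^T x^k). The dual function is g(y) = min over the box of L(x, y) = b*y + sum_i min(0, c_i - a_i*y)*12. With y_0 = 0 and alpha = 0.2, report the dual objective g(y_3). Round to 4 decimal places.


Dual ascent for LP: min 12*x1 + 15*x2, 1*x1 + 2*x2 = 5, 0 <= x_i <= 12
Step 1: y^k = 0.0, reduced costs: (12.0, 15.0)
  x^k = (0.0, 0.0), subgradient = b - a^T x = 5.0
  y^{k+1} = 0.0 + 0.2*5.0 = 1.0
Step 2: y^k = 1.0, reduced costs: (11.0, 13.0)
  x^k = (0.0, 0.0), subgradient = b - a^T x = 5.0
  y^{k+1} = 1.0 + 0.2*5.0 = 2.0
Step 3: y^k = 2.0, reduced costs: (10.0, 11.0)
  x^k = (0.0, 0.0), subgradient = b - a^T x = 5.0
  y^{k+1} = 2.0 + 0.2*5.0 = 3.0
Dual objective at y_3 = 3.0: reduced costs (9.0, 9.0), box minimizer x = (0.0, 0.0)
g(y_3) = b*y + (c1 - a1*y)*x1 + (c2 - a2*y)*x2 = 5*3.0 + 9.0*0.0 + 9.0*0.0 = 15.0 + 0.0 + 0.0 = 15.0


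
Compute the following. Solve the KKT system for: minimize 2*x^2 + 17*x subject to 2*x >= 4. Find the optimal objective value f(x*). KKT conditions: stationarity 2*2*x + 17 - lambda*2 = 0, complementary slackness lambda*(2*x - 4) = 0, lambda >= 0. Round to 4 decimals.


Step 1: Try lambda = 0 (constraint inactive).
x_unc = -17/(2*2) = -4.25
Check: 2*-4.25 = -8.5 < 4 -- violated!
Step 2: Constraint must be active: 2*x = 4
x* = 4/2 = 2.0
lambda = (2*2*2.0 + 17)/2 = 12.5
Step 3: Compute optimal value.
f(x*) = 2*2.0^2 + 17*2.0 = 42.0


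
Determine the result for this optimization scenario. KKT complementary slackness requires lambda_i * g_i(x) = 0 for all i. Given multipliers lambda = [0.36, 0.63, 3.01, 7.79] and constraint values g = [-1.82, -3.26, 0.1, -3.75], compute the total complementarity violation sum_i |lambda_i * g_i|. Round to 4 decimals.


KKT complementary slackness check:
lambda_1 * g_1 = 0.36 * -1.82 = -0.6552
lambda_2 * g_2 = 0.63 * -3.26 = -2.0538
lambda_3 * g_3 = 3.01 * 0.1 = 0.301
lambda_4 * g_4 = 7.79 * -3.75 = -29.2125
Total violation = 0.6552 + 2.0538 + 0.301 + 29.2125 = 32.2225
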